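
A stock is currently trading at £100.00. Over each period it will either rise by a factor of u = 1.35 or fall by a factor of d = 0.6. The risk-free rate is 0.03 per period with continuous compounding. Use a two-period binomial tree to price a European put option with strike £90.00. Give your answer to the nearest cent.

£13.38

Risk-neutral probability p = (e^0.03 − 0.6)/(1.35 − 0.6) = 0.4305/0.7500 = 0.5739
Terminal stock prices: S_uu = 182.3, S_ud = 81, S_dd = 36
Terminal payoffs (K − S): max(-92.25, 0) = 0, max(9, 0) = 9, max(54, 0) = 54
Node u (S = 135): V_u = e^(−0.03)·[0.5739·0.0000 + 0.4261·9.0000] = 3.7212
Node d (S = 60): V_d = e^(−0.03)·[0.5739·9.0000 + 0.4261·54.0000] = 27.3401
Node 0 (S = 100): V_0 = e^(−0.03)·[0.5739·3.7212 + 0.4261·27.3401] = 13.3769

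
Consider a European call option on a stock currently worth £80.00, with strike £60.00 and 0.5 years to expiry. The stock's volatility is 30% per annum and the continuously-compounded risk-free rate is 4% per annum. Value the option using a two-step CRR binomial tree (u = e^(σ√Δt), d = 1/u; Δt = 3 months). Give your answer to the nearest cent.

£21.37

CRR parameters: u = e^(σ√Δt) = e^(0.3·√0.25) = 1.1618, d = 1/u = 0.8607
Per-period rate: rΔt = 0.04·0.25 = 0.01, so R = e^0.01 = 1.0101
Risk-neutral probability p = (e^0.01 − 0.8607)/(1.1618 − 0.8607) = 0.1493/0.3011 = 0.4959
Terminal stock prices: S_uu = 108, S_ud = 80, S_dd = 59.27
Terminal payoffs (S − K): max(47.99, 0) = 47.99, max(20, 0) = 20, max(-0.7345, 0) = 0
Node u (S = 92.95): V_u = e^(−0.01)·[0.4959·47.9887 + 0.5041·20.0000] = 33.5437
Node d (S = 68.86): V_d = e^(−0.01)·[0.4959·20.0000 + 0.5041·0.0000] = 9.8202
Node 0 (S = 80): V_0 = e^(−0.01)·[0.4959·33.5437 + 0.5041·9.8202] = 21.3710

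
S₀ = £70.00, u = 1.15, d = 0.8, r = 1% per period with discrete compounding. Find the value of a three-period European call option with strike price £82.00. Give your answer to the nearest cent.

Risk-neutral probability p = (1 + 0.01 − 0.8)/(1.15 − 0.8) = 0.2100/0.3500 = 0.6000
Terminal stock prices: S_uuu = 106.5, S_uud = 74.06, S_udd = 51.52, S_ddd = 35.84
Terminal payoffs (S − K): max(24.46, 0) = 24.46, max(-7.94, 0) = 0, max(-30.48, 0) = 0, max(-46.16, 0) = 0
Node uu (S = 92.57): V_uu = 1/1.01·[0.6000·24.4612 + 0.4000·0.0000] = 14.5314
Node ud (S = 64.4): V_ud = 1/1.01·[0.6000·0.0000 + 0.4000·0.0000] = 0.0000
Node dd (S = 44.8): V_dd = 1/1.01·[0.6000·0.0000 + 0.4000·0.0000] = 0.0000
Node u (S = 80.5): V_u = 1/1.01·[0.6000·14.5314 + 0.4000·0.0000] = 8.6325
Node d (S = 56): V_d = 1/1.01·[0.6000·0.0000 + 0.4000·0.0000] = 0.0000
Node 0 (S = 70): V_0 = 1/1.01·[0.6000·8.6325 + 0.4000·0.0000] = 5.1282

£5.13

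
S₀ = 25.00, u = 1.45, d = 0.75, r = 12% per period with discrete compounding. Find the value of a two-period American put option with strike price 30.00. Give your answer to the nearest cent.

5.29

Risk-neutral probability p = (1 + 0.12 − 0.75)/(1.45 − 0.75) = 0.3700/0.7000 = 0.5286
Terminal stock prices: S_uu = 52.56, S_ud = 27.19, S_dd = 14.06
Terminal payoffs (K − S): max(-22.56, 0) = 0, max(2.812, 0) = 2.812, max(15.94, 0) = 15.94
Node u (S = 36.25): continuation = 1/1.12·[0.5286·0.0000 + 0.4714·2.8125] = 1.1838; exercise value = 0.0000 ≤ continuation, so V_u = 1.1838
Node d (S = 18.75): continuation = 1/1.12·[0.5286·2.8125 + 0.4714·15.9375] = 8.0357; exercise value = 11.2500 > continuation, so V_d = 11.2500 (exercise)
Node 0 (S = 25): continuation = 1/1.12·[0.5286·1.1838 + 0.4714·11.2500] = 5.2940; exercise value = 5.0000 ≤ continuation, so V_0 = 5.2940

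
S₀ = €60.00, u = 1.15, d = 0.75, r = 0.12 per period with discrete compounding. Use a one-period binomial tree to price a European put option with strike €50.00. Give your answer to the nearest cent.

Risk-neutral probability p = (1 + 0.12 − 0.75)/(1.15 − 0.75) = 0.3700/0.4000 = 0.9250
Terminal stock prices: S_u = 69, S_d = 45
Terminal payoffs (K − S): max(-19, 0) = 0, max(5, 0) = 5
Node 0 (S = 60): V_0 = 1/1.12·[0.9250·0.0000 + 0.0750·5.0000] = 0.3348

€0.33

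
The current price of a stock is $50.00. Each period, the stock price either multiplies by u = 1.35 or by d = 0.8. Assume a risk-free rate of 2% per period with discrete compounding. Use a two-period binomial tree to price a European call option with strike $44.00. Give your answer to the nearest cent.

$11.86

Risk-neutral probability p = (1 + 0.02 − 0.8)/(1.35 − 0.8) = 0.2200/0.5500 = 0.4000
Terminal stock prices: S_uu = 91.13, S_ud = 54, S_dd = 32
Terminal payoffs (S − K): max(47.13, 0) = 47.13, max(10, 0) = 10, max(-12, 0) = 0
Node u (S = 67.5): V_u = 1/1.02·[0.4000·47.1250 + 0.6000·10.0000] = 24.3627
Node d (S = 40): V_d = 1/1.02·[0.4000·10.0000 + 0.6000·0.0000] = 3.9216
Node 0 (S = 50): V_0 = 1/1.02·[0.4000·24.3627 + 0.6000·3.9216] = 11.8608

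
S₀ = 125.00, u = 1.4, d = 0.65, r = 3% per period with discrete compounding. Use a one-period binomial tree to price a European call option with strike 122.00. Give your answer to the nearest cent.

26.07

Risk-neutral probability p = (1 + 0.03 − 0.65)/(1.4 − 0.65) = 0.3800/0.7500 = 0.5067
Terminal stock prices: S_u = 175, S_d = 81.25
Terminal payoffs (S − K): max(53, 0) = 53, max(-40.75, 0) = 0
Node 0 (S = 125): V_0 = 1/1.03·[0.5067·53.0000 + 0.4933·0.0000] = 26.0712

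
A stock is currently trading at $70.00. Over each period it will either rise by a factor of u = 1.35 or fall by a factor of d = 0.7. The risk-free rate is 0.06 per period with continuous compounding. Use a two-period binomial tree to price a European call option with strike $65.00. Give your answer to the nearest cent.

$17.70

Risk-neutral probability p = (e^0.06 − 0.7)/(1.35 − 0.7) = 0.3618/0.6500 = 0.5567
Terminal stock prices: S_uu = 127.6, S_ud = 66.15, S_dd = 34.3
Terminal payoffs (S − K): max(62.58, 0) = 62.58, max(1.15, 0) = 1.15, max(-30.7, 0) = 0
Node u (S = 94.5): V_u = e^(−0.06)·[0.5567·62.5750 + 0.4433·1.1500] = 33.2853
Node d (S = 49): V_d = e^(−0.06)·[0.5567·1.1500 + 0.4433·0.0000] = 0.6029
Node 0 (S = 70): V_0 = e^(−0.06)·[0.5567·33.2853 + 0.4433·0.6029] = 17.7017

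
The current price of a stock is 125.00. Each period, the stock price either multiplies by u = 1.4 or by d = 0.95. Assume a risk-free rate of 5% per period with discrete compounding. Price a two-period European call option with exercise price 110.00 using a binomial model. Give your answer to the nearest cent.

25.23

Risk-neutral probability p = (1 + 0.05 − 0.95)/(1.4 − 0.95) = 0.1000/0.4500 = 0.2222
Terminal stock prices: S_uu = 245, S_ud = 166.2, S_dd = 112.8
Terminal payoffs (S − K): max(135, 0) = 135, max(56.25, 0) = 56.25, max(2.812, 0) = 2.812
Node u (S = 175): V_u = 1/1.05·[0.2222·135.0000 + 0.7778·56.2500] = 70.2381
Node d (S = 118.8): V_d = 1/1.05·[0.2222·56.2500 + 0.7778·2.8125] = 13.9881
Node 0 (S = 125): V_0 = 1/1.05·[0.2222·70.2381 + 0.7778·13.9881] = 25.2268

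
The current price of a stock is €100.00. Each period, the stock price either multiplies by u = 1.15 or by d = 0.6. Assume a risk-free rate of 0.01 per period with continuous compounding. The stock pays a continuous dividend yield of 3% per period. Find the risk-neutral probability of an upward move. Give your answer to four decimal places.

p = 0.6913

Per-period risk-free factor R = e^0.01 = 1.0101; dividend-adjusted growth = e^(0.01−0.03) = 0.9802.
Risk-neutral probability p = (0.9802 − 0.6)/(1.15 − 0.6) = 0.3802/0.5500 = 0.6913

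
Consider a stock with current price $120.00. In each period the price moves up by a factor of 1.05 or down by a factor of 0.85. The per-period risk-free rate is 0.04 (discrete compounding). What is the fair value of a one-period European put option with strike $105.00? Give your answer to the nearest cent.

$0.14

Risk-neutral probability p = (1 + 0.04 − 0.85)/(1.05 − 0.85) = 0.1900/0.2000 = 0.9500
Terminal stock prices: S_u = 126, S_d = 102
Terminal payoffs (K − S): max(-21, 0) = 0, max(3, 0) = 3
Node 0 (S = 120): V_0 = 1/1.04·[0.9500·0.0000 + 0.0500·3.0000] = 0.1442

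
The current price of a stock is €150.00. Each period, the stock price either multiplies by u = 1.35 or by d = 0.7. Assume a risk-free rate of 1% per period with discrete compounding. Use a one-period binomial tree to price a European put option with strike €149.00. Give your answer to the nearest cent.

€22.79

Risk-neutral probability p = (1 + 0.01 − 0.7)/(1.35 − 0.7) = 0.3100/0.6500 = 0.4769
Terminal stock prices: S_u = 202.5, S_d = 105
Terminal payoffs (K − S): max(-53.5, 0) = 0, max(44, 0) = 44
Node 0 (S = 150): V_0 = 1/1.01·[0.4769·0.0000 + 0.5231·44.0000] = 22.7875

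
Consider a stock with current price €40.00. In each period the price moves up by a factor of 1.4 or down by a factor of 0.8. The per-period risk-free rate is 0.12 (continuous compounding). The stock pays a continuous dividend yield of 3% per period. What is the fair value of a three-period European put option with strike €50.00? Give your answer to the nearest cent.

Per-period risk-free factor R = e^0.12 = 1.1275; dividend-adjusted growth = e^(0.12−0.03) = 1.0942.
Risk-neutral probability p = (1.0942 − 0.8)/(1.4 − 0.8) = 0.2942/0.6000 = 0.4903
Terminal stock prices: S_uuu = 109.8, S_uud = 62.72, S_udd = 35.84, S_ddd = 20.48
Terminal payoffs (K − S): max(-59.76, 0) = 0, max(-12.72, 0) = 0, max(14.16, 0) = 14.16, max(29.52, 0) = 29.52
Node uu (S = 78.4): V_uu = e^(−0.12)·[0.4903·0.0000 + 0.5097·0.0000] = 0.0000
Node ud (S = 44.8): V_ud = e^(−0.12)·[0.4903·0.0000 + 0.5097·14.1600] = 6.4013
Node dd (S = 25.6): V_dd = e^(−0.12)·[0.4903·14.1600 + 0.5097·29.5200] = 19.5026
Node u (S = 56): V_u = e^(−0.12)·[0.4903·0.0000 + 0.5097·6.4013] = 2.8939
Node d (S = 32): V_d = e^(−0.12)·[0.4903·6.4013 + 0.5097·19.5026] = 11.6002
Node 0 (S = 40): V_0 = e^(−0.12)·[0.4903·2.8939 + 0.5097·11.6002] = 6.5025

€6.50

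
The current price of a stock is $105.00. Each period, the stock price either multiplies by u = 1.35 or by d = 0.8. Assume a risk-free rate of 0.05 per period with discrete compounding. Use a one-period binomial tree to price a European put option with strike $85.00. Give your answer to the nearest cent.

$0.52

Risk-neutral probability p = (1 + 0.05 − 0.8)/(1.35 − 0.8) = 0.2500/0.5500 = 0.4545
Terminal stock prices: S_u = 141.8, S_d = 84
Terminal payoffs (K − S): max(-56.75, 0) = 0, max(1, 0) = 1
Node 0 (S = 105): V_0 = 1/1.05·[0.4545·0.0000 + 0.5455·1.0000] = 0.5195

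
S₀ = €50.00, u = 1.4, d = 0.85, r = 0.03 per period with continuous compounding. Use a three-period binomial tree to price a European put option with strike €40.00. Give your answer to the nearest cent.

€2.58

Risk-neutral probability p = (e^0.03 − 0.85)/(1.4 − 0.85) = 0.1805/0.5500 = 0.3281
Terminal stock prices: S_uuu = 137.2, S_uud = 83.3, S_udd = 50.57, S_ddd = 30.71
Terminal payoffs (K − S): max(-97.2, 0) = 0, max(-43.3, 0) = 0, max(-10.57, 0) = 0, max(9.294, 0) = 9.294
Node uu (S = 98): V_uu = e^(−0.03)·[0.3281·0.0000 + 0.6719·0.0000] = 0.0000
Node ud (S = 59.5): V_ud = e^(−0.03)·[0.3281·0.0000 + 0.6719·0.0000] = 0.0000
Node dd (S = 36.12): V_dd = e^(−0.03)·[0.3281·0.0000 + 0.6719·9.2938] = 6.0599
Node u (S = 70): V_u = e^(−0.03)·[0.3281·0.0000 + 0.6719·0.0000] = 0.0000
Node d (S = 42.5): V_d = e^(−0.03)·[0.3281·0.0000 + 0.6719·6.0599] = 3.9513
Node 0 (S = 50): V_0 = e^(−0.03)·[0.3281·0.0000 + 0.6719·3.9513] = 2.5764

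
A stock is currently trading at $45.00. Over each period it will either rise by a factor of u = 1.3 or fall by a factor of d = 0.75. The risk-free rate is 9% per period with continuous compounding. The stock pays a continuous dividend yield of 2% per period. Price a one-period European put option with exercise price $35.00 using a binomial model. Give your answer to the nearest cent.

$0.47

Per-period risk-free factor R = e^0.09 = 1.0942; dividend-adjusted growth = e^(0.09−0.02) = 1.0725.
Risk-neutral probability p = (1.0725 − 0.75)/(1.3 − 0.75) = 0.3225/0.5500 = 0.5864
Terminal stock prices: S_u = 58.5, S_d = 33.75
Terminal payoffs (K − S): max(-23.5, 0) = 0, max(1.25, 0) = 1.25
Node 0 (S = 45): V_0 = e^(−0.09)·[0.5864·0.0000 + 0.4136·1.2500] = 0.4725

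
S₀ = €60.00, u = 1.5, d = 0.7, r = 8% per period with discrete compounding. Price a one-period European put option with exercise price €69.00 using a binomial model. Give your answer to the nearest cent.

Risk-neutral probability p = (1 + 0.08 − 0.7)/(1.5 − 0.7) = 0.3800/0.8000 = 0.4750
Terminal stock prices: S_u = 90, S_d = 42
Terminal payoffs (K − S): max(-21, 0) = 0, max(27, 0) = 27
Node 0 (S = 60): V_0 = 1/1.08·[0.4750·0.0000 + 0.5250·27.0000] = 13.1250

€13.12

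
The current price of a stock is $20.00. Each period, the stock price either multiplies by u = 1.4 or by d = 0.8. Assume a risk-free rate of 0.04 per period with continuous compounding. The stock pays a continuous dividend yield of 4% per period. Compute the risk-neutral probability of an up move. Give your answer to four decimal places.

p = 0.3333

Per-period risk-free factor R = e^0.04 = 1.0408; dividend-adjusted growth = e^(0.04−0.04) = 1.0000.
Risk-neutral probability p = (1.0000 − 0.8)/(1.4 − 0.8) = 0.2000/0.6000 = 0.3333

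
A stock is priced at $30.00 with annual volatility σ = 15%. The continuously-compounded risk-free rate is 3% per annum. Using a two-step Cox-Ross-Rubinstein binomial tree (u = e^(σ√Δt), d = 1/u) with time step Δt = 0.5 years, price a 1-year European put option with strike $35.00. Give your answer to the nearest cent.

CRR parameters: u = e^(σ√Δt) = e^(0.15·√0.5) = 1.1119, d = 1/u = 0.8994
Per-period rate: rΔt = 0.03·0.5 = 0.015, so R = e^0.015 = 1.0151
Risk-neutral probability p = (e^0.015 − 0.8994)/(1.1119 − 0.8994) = 0.1157/0.2125 = 0.5446
Terminal stock prices: S_uu = 37.09, S_ud = 30, S_dd = 24.27
Terminal payoffs (K − S): max(-2.089, 0) = 0, max(5, 0) = 5, max(10.73, 0) = 10.73
Node u (S = 33.36): V_u = e^(−0.015)·[0.5446·0.0000 + 0.4554·5.0000] = 2.2430
Node d (S = 26.98): V_d = e^(−0.015)·[0.5446·5.0000 + 0.4554·10.7343] = 7.4980
Node 0 (S = 30): V_0 = e^(−0.015)·[0.5446·2.2430 + 0.4554·7.4980] = 4.5670

$4.57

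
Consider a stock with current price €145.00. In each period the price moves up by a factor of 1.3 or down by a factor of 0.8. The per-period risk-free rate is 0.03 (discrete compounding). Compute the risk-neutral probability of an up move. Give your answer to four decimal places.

p = 0.4600

Risk-neutral probability p = (1 + 0.03 − 0.8)/(1.3 − 0.8) = 0.2300/0.5000 = 0.4600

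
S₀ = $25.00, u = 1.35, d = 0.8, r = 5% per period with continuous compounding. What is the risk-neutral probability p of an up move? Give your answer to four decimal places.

p = 0.4569

Risk-neutral probability p = (e^0.05 − 0.8)/(1.35 − 0.8) = 0.2513/0.5500 = 0.4569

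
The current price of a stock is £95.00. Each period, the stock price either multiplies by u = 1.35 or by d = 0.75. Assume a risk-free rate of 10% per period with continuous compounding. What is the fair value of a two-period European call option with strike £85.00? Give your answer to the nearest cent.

£29.71

Risk-neutral probability p = (e^0.1 − 0.75)/(1.35 − 0.75) = 0.3552/0.6000 = 0.5920
Terminal stock prices: S_uu = 173.1, S_ud = 96.19, S_dd = 53.44
Terminal payoffs (S − K): max(88.14, 0) = 88.14, max(11.19, 0) = 11.19, max(-31.56, 0) = 0
Node u (S = 128.2): V_u = e^(−0.1)·[0.5920·88.1375 + 0.4080·11.1875] = 51.3388
Node d (S = 71.25): V_d = e^(−0.1)·[0.5920·11.1875 + 0.4080·0.0000] = 5.9922
Node 0 (S = 95): V_0 = e^(−0.1)·[0.5920·51.3388 + 0.4080·5.9922] = 29.7105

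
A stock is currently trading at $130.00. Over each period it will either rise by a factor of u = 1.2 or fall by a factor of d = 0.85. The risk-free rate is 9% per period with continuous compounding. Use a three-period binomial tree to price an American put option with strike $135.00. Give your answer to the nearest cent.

$7.86

Risk-neutral probability p = (e^0.09 − 0.85)/(1.2 − 0.85) = 0.2442/0.3500 = 0.6976
Terminal stock prices: S_uuu = 224.6, S_uud = 159.1, S_udd = 112.7, S_ddd = 79.84
Terminal payoffs (K − S): max(-89.64, 0) = 0, max(-24.12, 0) = 0, max(22.29, 0) = 22.29, max(55.16, 0) = 55.16
Node uu (S = 187.2): continuation = e^(−0.09)·[0.6976·0.0000 + 0.3024·0.0000] = 0.0000; exercise value = 0.0000 ≤ continuation, so V_uu = 0.0000
Node ud (S = 132.6): continuation = e^(−0.09)·[0.6976·0.0000 + 0.3024·22.2900] = 6.1595; exercise value = 2.4000 ≤ continuation, so V_ud = 6.1595
Node dd (S = 93.92): continuation = e^(−0.09)·[0.6976·22.2900 + 0.3024·55.1638] = 29.4557; exercise value = 41.0750 > continuation, so V_dd = 41.0750 (exercise)
Node u (S = 156): continuation = e^(−0.09)·[0.6976·0.0000 + 0.3024·6.1595] = 1.7021; exercise value = 0.0000 ≤ continuation, so V_u = 1.7021
Node d (S = 110.5): continuation = e^(−0.09)·[0.6976·6.1595 + 0.3024·41.0750] = 15.2778; exercise value = 24.5000 > continuation, so V_d = 24.5000 (exercise)
Node 0 (S = 130): continuation = e^(−0.09)·[0.6976·1.7021 + 0.3024·24.5000] = 7.8555; exercise value = 5.0000 ≤ continuation, so V_0 = 7.8555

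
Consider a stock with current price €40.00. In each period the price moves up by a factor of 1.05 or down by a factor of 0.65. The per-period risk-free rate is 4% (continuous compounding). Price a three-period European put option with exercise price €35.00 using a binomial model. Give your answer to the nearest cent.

Risk-neutral probability p = (e^0.04 − 0.65)/(1.05 − 0.65) = 0.3908/0.4000 = 0.9770
Terminal stock prices: S_uuu = 46.31, S_uud = 28.67, S_udd = 17.75, S_ddd = 10.98
Terminal payoffs (K − S): max(-11.31, 0) = 0, max(6.335, 0) = 6.335, max(17.25, 0) = 17.25, max(24.02, 0) = 24.02
Node uu (S = 44.1): V_uu = e^(−0.04)·[0.9770·0.0000 + 0.0230·6.3350] = 0.1398
Node ud (S = 27.3): V_ud = e^(−0.04)·[0.9770·6.3350 + 0.0230·17.2550] = 6.3276
Node dd (S = 16.9): V_dd = e^(−0.04)·[0.9770·17.2550 + 0.0230·24.0150] = 16.7276
Node u (S = 42): V_u = e^(−0.04)·[0.9770·0.1398 + 0.0230·6.3276] = 0.2709
Node d (S = 26): V_d = e^(−0.04)·[0.9770·6.3276 + 0.0230·16.7276] = 6.3091
Node 0 (S = 40): V_0 = e^(−0.04)·[0.9770·0.2709 + 0.0230·6.3091] = 0.3936

€0.39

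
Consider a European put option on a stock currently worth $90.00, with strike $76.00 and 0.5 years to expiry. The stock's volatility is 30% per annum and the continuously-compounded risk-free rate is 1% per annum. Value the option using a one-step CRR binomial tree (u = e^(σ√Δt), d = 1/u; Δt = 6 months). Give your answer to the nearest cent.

CRR parameters: u = e^(σ√Δt) = e^(0.3·√0.5) = 1.2363, d = 1/u = 0.8089
Per-period rate: rΔt = 0.01·0.5 = 0.005, so R = e^0.005 = 1.0050
Risk-neutral probability p = (e^0.005 − 0.8089)/(1.2363 − 0.8089) = 0.1962/0.4275 = 0.4589
Terminal stock prices: S_u = 111.3, S_d = 72.8
Terminal payoffs (K − S): max(-35.27, 0) = 0, max(3.203, 0) = 3.203
Node 0 (S = 90): V_0 = e^(−0.005)·[0.4589·0.0000 + 0.5411·3.2028] = 1.7244

$1.72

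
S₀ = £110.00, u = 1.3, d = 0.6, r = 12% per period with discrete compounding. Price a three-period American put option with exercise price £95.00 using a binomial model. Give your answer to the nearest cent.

£8.18

Risk-neutral probability p = (1 + 0.12 − 0.6)/(1.3 − 0.6) = 0.5200/0.7000 = 0.7429
Terminal stock prices: S_uuu = 241.7, S_uud = 111.5, S_udd = 51.48, S_ddd = 23.76
Terminal payoffs (K − S): max(-146.7, 0) = 0, max(-16.54, 0) = 0, max(43.52, 0) = 43.52, max(71.24, 0) = 71.24
Node uu (S = 185.9): continuation = 1/1.12·[0.7429·0.0000 + 0.2571·0.0000] = 0.0000; exercise value = 0.0000 ≤ continuation, so V_uu = 0.0000
Node ud (S = 85.8): continuation = 1/1.12·[0.7429·0.0000 + 0.2571·43.5200] = 9.9918; exercise value = 9.2000 ≤ continuation, so V_ud = 9.9918
Node dd (S = 39.6): continuation = 1/1.12·[0.7429·43.5200 + 0.2571·71.2400] = 45.2214; exercise value = 55.4000 > continuation, so V_dd = 55.4000 (exercise)
Node u (S = 143): continuation = 1/1.12·[0.7429·0.0000 + 0.2571·9.9918] = 2.2940; exercise value = 0.0000 ≤ continuation, so V_u = 2.2940
Node d (S = 66): continuation = 1/1.12·[0.7429·9.9918 + 0.2571·55.4000] = 19.3466; exercise value = 29.0000 > continuation, so V_d = 29.0000 (exercise)
Node 0 (S = 110): continuation = 1/1.12·[0.7429·2.2940 + 0.2571·29.0000] = 8.1797; exercise value = 0.0000 ≤ continuation, so V_0 = 8.1797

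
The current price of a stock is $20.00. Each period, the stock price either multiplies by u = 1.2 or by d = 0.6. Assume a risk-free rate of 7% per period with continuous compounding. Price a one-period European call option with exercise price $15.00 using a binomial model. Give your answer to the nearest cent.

Risk-neutral probability p = (e^0.07 − 0.6)/(1.2 − 0.6) = 0.4725/0.6000 = 0.7875
Terminal stock prices: S_u = 24, S_d = 12
Terminal payoffs (S − K): max(9, 0) = 9, max(-3, 0) = 0
Node 0 (S = 20): V_0 = e^(−0.07)·[0.7875·9.0000 + 0.2125·0.0000] = 6.6085

$6.61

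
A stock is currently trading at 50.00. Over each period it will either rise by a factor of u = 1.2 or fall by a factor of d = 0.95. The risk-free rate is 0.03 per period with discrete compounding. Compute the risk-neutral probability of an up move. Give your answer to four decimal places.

Risk-neutral probability p = (1 + 0.03 − 0.95)/(1.2 − 0.95) = 0.0800/0.2500 = 0.3200

p = 0.3200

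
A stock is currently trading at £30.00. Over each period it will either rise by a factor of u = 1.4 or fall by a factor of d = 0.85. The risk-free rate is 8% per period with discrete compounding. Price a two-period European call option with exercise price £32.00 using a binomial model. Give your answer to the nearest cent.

£5.56

Risk-neutral probability p = (1 + 0.08 − 0.85)/(1.4 − 0.85) = 0.2300/0.5500 = 0.4182
Terminal stock prices: S_uu = 58.8, S_ud = 35.7, S_dd = 21.67
Terminal payoffs (S − K): max(26.8, 0) = 26.8, max(3.7, 0) = 3.7, max(-10.33, 0) = 0
Node u (S = 42): V_u = 1/1.08·[0.4182·26.8000 + 0.5818·3.7000] = 12.3704
Node d (S = 25.5): V_d = 1/1.08·[0.4182·3.7000 + 0.5818·0.0000] = 1.4327
Node 0 (S = 30): V_0 = 1/1.08·[0.4182·12.3704 + 0.5818·1.4327] = 5.5617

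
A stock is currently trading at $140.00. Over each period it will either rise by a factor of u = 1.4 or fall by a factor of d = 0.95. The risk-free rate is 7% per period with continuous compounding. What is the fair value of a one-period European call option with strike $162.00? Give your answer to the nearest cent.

$8.63

Risk-neutral probability p = (e^0.07 − 0.95)/(1.4 − 0.95) = 0.1225/0.4500 = 0.2722
Terminal stock prices: S_u = 196, S_d = 133
Terminal payoffs (S − K): max(34, 0) = 34, max(-29, 0) = 0
Node 0 (S = 140): V_0 = e^(−0.07)·[0.2722·34.0000 + 0.7278·0.0000] = 8.6304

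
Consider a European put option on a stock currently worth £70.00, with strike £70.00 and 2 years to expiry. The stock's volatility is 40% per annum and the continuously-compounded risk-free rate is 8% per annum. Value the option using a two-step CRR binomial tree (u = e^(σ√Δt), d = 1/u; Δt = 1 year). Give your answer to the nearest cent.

CRR parameters: u = e^(σ√Δt) = e^(0.4·√1) = 1.4918, d = 1/u = 0.6703
Per-period rate: rΔt = 0.08·1 = 0.08, so R = e^0.08 = 1.0833
Risk-neutral probability p = (e^0.08 − 0.6703)/(1.4918 − 0.6703) = 0.4130/0.8215 = 0.5027
Terminal stock prices: S_uu = 155.8, S_ud = 70, S_dd = 31.45
Terminal payoffs (K − S): max(-85.79, 0) = 0, max(0, 0) = 0, max(38.55, 0) = 38.55
Node u (S = 104.4): V_u = e^(−0.08)·[0.5027·0.0000 + 0.4973·0.0000] = 0.0000
Node d (S = 46.92): V_d = e^(−0.08)·[0.5027·0.0000 + 0.4973·38.5470] = 17.6957
Node 0 (S = 70): V_0 = e^(−0.08)·[0.5027·0.0000 + 0.4973·17.6957] = 8.1236

£8.12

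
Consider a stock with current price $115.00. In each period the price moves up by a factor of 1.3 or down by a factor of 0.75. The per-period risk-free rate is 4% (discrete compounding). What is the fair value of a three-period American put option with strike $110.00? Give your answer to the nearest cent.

Risk-neutral probability p = (1 + 0.04 − 0.75)/(1.3 − 0.75) = 0.2900/0.5500 = 0.5273
Terminal stock prices: S_uuu = 252.7, S_uud = 145.8, S_udd = 84.09, S_ddd = 48.52
Terminal payoffs (K − S): max(-142.7, 0) = 0, max(-35.76, 0) = 0, max(25.91, 0) = 25.91, max(61.48, 0) = 61.48
Node uu (S = 194.4): continuation = 1/1.04·[0.5273·0.0000 + 0.4727·0.0000] = 0.0000; exercise value = 0.0000 ≤ continuation, so V_uu = 0.0000
Node ud (S = 112.1): continuation = 1/1.04·[0.5273·0.0000 + 0.4727·25.9062] = 11.7756; exercise value = 0.0000 ≤ continuation, so V_ud = 11.7756
Node dd (S = 64.69): continuation = 1/1.04·[0.5273·25.9062 + 0.4727·61.4844] = 41.0817; exercise value = 45.3125 > continuation, so V_dd = 45.3125 (exercise)
Node u (S = 149.5): continuation = 1/1.04·[0.5273·0.0000 + 0.4727·11.7756] = 5.3525; exercise value = 0.0000 ≤ continuation, so V_u = 5.3525
Node d (S = 86.25): continuation = 1/1.04·[0.5273·11.7756 + 0.4727·45.3125] = 26.5667; exercise value = 23.7500 ≤ continuation, so V_d = 26.5667
Node 0 (S = 115): continuation = 1/1.04·[0.5273·5.3525 + 0.4727·26.5667] = 14.7895; exercise value = 0.0000 ≤ continuation, so V_0 = 14.7895

$14.79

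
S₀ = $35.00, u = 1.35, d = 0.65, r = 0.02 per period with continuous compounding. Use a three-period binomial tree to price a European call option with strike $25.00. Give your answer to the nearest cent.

$14.64

Risk-neutral probability p = (e^0.02 − 0.65)/(1.35 − 0.65) = 0.3702/0.7000 = 0.5289
Terminal stock prices: S_uuu = 86.11, S_uud = 41.46, S_udd = 19.96, S_ddd = 9.612
Terminal payoffs (S − K): max(61.11, 0) = 61.11, max(16.46, 0) = 16.46, max(-5.037, 0) = 0, max(-15.39, 0) = 0
Node uu (S = 63.79): V_uu = e^(−0.02)·[0.5289·61.1131 + 0.4711·16.4619] = 39.2825
Node ud (S = 30.71): V_ud = e^(−0.02)·[0.5289·16.4619 + 0.4711·0.0000] = 8.5336
Node dd (S = 14.79): V_dd = e^(−0.02)·[0.5289·0.0000 + 0.4711·0.0000] = 0.0000
Node u (S = 47.25): V_u = e^(−0.02)·[0.5289·39.2825 + 0.4711·8.5336] = 24.3045
Node d (S = 22.75): V_d = e^(−0.02)·[0.5289·8.5336 + 0.4711·0.0000] = 4.4237
Node 0 (S = 35): V_0 = e^(−0.02)·[0.5289·24.3045 + 0.4711·4.4237] = 14.6420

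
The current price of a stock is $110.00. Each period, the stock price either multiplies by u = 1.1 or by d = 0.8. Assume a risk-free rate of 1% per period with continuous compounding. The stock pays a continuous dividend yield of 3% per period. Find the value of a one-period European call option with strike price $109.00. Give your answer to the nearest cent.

$7.14

Per-period risk-free factor R = e^0.01 = 1.0101; dividend-adjusted growth = e^(0.01−0.03) = 0.9802.
Risk-neutral probability p = (0.9802 − 0.8)/(1.1 − 0.8) = 0.1802/0.3000 = 0.6007
Terminal stock prices: S_u = 121, S_d = 88
Terminal payoffs (S − K): max(12, 0) = 12, max(-21, 0) = 0
Node 0 (S = 110): V_0 = e^(−0.01)·[0.6007·12.0000 + 0.3993·0.0000] = 7.1362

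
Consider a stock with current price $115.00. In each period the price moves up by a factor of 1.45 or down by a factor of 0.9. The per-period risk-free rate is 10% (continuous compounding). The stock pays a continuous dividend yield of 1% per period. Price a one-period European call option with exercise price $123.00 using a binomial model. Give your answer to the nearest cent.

$13.98

Per-period risk-free factor R = e^0.1 = 1.1052; dividend-adjusted growth = e^(0.1−0.01) = 1.0942.
Risk-neutral probability p = (1.0942 − 0.9)/(1.45 − 0.9) = 0.1942/0.5500 = 0.3530
Terminal stock prices: S_u = 166.8, S_d = 103.5
Terminal payoffs (S − K): max(43.75, 0) = 43.75, max(-19.5, 0) = 0
Node 0 (S = 115): V_0 = e^(−0.1)·[0.3530·43.7500 + 0.6470·0.0000] = 13.9758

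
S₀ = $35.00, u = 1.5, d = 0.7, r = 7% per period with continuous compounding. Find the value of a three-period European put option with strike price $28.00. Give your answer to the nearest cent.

$2.71

Risk-neutral probability p = (e^0.07 − 0.7)/(1.5 − 0.7) = 0.3725/0.8000 = 0.4656
Terminal stock prices: S_uuu = 118.1, S_uud = 55.12, S_udd = 25.72, S_ddd = 12
Terminal payoffs (K − S): max(-90.12, 0) = 0, max(-27.12, 0) = 0, max(2.275, 0) = 2.275, max(16, 0) = 16
Node uu (S = 78.75): V_uu = e^(−0.07)·[0.4656·0.0000 + 0.5344·0.0000] = 0.0000
Node ud (S = 36.75): V_ud = e^(−0.07)·[0.4656·0.0000 + 0.5344·2.2750] = 1.1335
Node dd (S = 17.15): V_dd = e^(−0.07)·[0.4656·2.2750 + 0.5344·15.9950] = 8.9570
Node u (S = 52.5): V_u = e^(−0.07)·[0.4656·0.0000 + 0.5344·1.1335] = 0.5647
Node d (S = 24.5): V_d = e^(−0.07)·[0.4656·1.1335 + 0.5344·8.9570] = 4.9548
Node 0 (S = 35): V_0 = e^(−0.07)·[0.4656·0.5647 + 0.5344·4.9548] = 2.7139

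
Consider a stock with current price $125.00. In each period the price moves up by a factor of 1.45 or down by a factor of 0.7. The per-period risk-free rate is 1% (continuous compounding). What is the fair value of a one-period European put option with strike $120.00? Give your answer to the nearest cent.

$18.87

Risk-neutral probability p = (e^0.01 − 0.7)/(1.45 − 0.7) = 0.3101/0.7500 = 0.4134
Terminal stock prices: S_u = 181.2, S_d = 87.5
Terminal payoffs (K − S): max(-61.25, 0) = 0, max(32.5, 0) = 32.5
Node 0 (S = 125): V_0 = e^(−0.01)·[0.4134·0.0000 + 0.5866·32.5000] = 18.8748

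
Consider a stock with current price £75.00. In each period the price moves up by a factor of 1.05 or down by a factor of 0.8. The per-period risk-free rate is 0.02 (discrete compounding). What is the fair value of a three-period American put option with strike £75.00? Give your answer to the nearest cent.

Risk-neutral probability p = (1 + 0.02 − 0.8)/(1.05 − 0.8) = 0.2200/0.2500 = 0.8800
Terminal stock prices: S_uuu = 86.82, S_uud = 66.15, S_udd = 50.4, S_ddd = 38.4
Terminal payoffs (K − S): max(-11.82, 0) = 0, max(8.85, 0) = 8.85, max(24.6, 0) = 24.6, max(36.6, 0) = 36.6
Node uu (S = 82.69): continuation = 1/1.02·[0.8800·0.0000 + 0.1200·8.8500] = 1.0412; exercise value = 0.0000 ≤ continuation, so V_uu = 1.0412
Node ud (S = 63): continuation = 1/1.02·[0.8800·8.8500 + 0.1200·24.6000] = 10.5294; exercise value = 12.0000 > continuation, so V_ud = 12.0000 (exercise)
Node dd (S = 48): continuation = 1/1.02·[0.8800·24.6000 + 0.1200·36.6000] = 25.5294; exercise value = 27.0000 > continuation, so V_dd = 27.0000 (exercise)
Node u (S = 78.75): continuation = 1/1.02·[0.8800·1.0412 + 0.1200·12.0000] = 2.3100; exercise value = 0.0000 ≤ continuation, so V_u = 2.3100
Node d (S = 60): continuation = 1/1.02·[0.8800·12.0000 + 0.1200·27.0000] = 13.5294; exercise value = 15.0000 > continuation, so V_d = 15.0000 (exercise)
Node 0 (S = 75): continuation = 1/1.02·[0.8800·2.3100 + 0.1200·15.0000] = 3.7577; exercise value = 0.0000 ≤ continuation, so V_0 = 3.7577

£3.76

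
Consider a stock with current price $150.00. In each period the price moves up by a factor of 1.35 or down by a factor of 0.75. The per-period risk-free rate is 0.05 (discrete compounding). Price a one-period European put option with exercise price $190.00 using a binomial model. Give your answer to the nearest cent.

$36.90

Risk-neutral probability p = (1 + 0.05 − 0.75)/(1.35 − 0.75) = 0.3000/0.6000 = 0.5000
Terminal stock prices: S_u = 202.5, S_d = 112.5
Terminal payoffs (K − S): max(-12.5, 0) = 0, max(77.5, 0) = 77.5
Node 0 (S = 150): V_0 = 1/1.05·[0.5000·0.0000 + 0.5000·77.5000] = 36.9048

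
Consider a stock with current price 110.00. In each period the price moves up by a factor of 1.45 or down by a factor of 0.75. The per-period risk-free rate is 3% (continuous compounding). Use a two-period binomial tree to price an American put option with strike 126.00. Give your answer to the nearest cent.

26.74

Risk-neutral probability p = (e^0.03 − 0.75)/(1.45 − 0.75) = 0.2805/0.7000 = 0.4006
Terminal stock prices: S_uu = 231.3, S_ud = 119.6, S_dd = 61.88
Terminal payoffs (K − S): max(-105.3, 0) = 0, max(6.375, 0) = 6.375, max(64.12, 0) = 64.12
Node u (S = 159.5): continuation = e^(−0.03)·[0.4006·0.0000 + 0.5994·6.3750] = 3.7079; exercise value = 0.0000 ≤ continuation, so V_u = 3.7079
Node d (S = 82.5): continuation = e^(−0.03)·[0.4006·6.3750 + 0.5994·64.1250] = 39.7761; exercise value = 43.5000 > continuation, so V_d = 43.5000 (exercise)
Node 0 (S = 110): continuation = e^(−0.03)·[0.4006·3.7079 + 0.5994·43.5000] = 26.7429; exercise value = 16.0000 ≤ continuation, so V_0 = 26.7429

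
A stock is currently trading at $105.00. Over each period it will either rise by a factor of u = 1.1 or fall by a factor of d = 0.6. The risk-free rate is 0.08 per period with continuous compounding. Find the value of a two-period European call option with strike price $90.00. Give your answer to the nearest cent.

Risk-neutral probability p = (e^0.08 − 0.6)/(1.1 − 0.6) = 0.4833/0.5000 = 0.9666
Terminal stock prices: S_uu = 127.1, S_ud = 69.3, S_dd = 37.8
Terminal payoffs (S − K): max(37.05, 0) = 37.05, max(-20.7, 0) = 0, max(-52.2, 0) = 0
Node u (S = 115.5): V_u = e^(−0.08)·[0.9666·37.0500 + 0.0334·0.0000] = 33.0582
Node d (S = 63): V_d = e^(−0.08)·[0.9666·0.0000 + 0.0334·0.0000] = 0.0000
Node 0 (S = 105): V_0 = e^(−0.08)·[0.9666·33.0582 + 0.0334·0.0000] = 29.4966

$29.50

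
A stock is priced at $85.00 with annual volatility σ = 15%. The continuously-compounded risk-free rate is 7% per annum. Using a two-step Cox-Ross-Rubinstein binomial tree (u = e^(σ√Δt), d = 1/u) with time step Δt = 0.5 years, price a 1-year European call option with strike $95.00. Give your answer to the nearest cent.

$3.87

CRR parameters: u = e^(σ√Δt) = e^(0.15·√0.5) = 1.1119, d = 1/u = 0.8994
Per-period rate: rΔt = 0.07·0.5 = 0.035, so R = e^0.035 = 1.0356
Risk-neutral probability p = (e^0.035 − 0.8994)/(1.1119 − 0.8994) = 0.1363/0.2125 = 0.6411
Terminal stock prices: S_uu = 105.1, S_ud = 85, S_dd = 68.75
Terminal payoffs (S − K): max(10.09, 0) = 10.09, max(-10, 0) = 0, max(-26.25, 0) = 0
Node u (S = 94.51): V_u = e^(−0.035)·[0.6411·10.0864 + 0.3589·0.0000] = 6.2441
Node d (S = 76.45): V_d = e^(−0.035)·[0.6411·0.0000 + 0.3589·0.0000] = 0.0000
Node 0 (S = 85): V_0 = e^(−0.035)·[0.6411·6.2441 + 0.3589·0.0000] = 3.8654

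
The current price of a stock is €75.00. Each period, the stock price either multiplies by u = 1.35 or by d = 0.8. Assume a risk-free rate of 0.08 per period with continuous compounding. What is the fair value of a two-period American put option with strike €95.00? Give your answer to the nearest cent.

Risk-neutral probability p = (e^0.08 − 0.8)/(1.35 − 0.8) = 0.2833/0.5500 = 0.5151
Terminal stock prices: S_uu = 136.7, S_ud = 81, S_dd = 48
Terminal payoffs (K − S): max(-41.69, 0) = 0, max(14, 0) = 14, max(47, 0) = 47
Node u (S = 101.2): continuation = e^(−0.08)·[0.5151·0.0000 + 0.4849·14.0000] = 6.2671; exercise value = 0.0000 ≤ continuation, so V_u = 6.2671
Node d (S = 60): continuation = e^(−0.08)·[0.5151·14.0000 + 0.4849·47.0000] = 27.6961; exercise value = 35.0000 > continuation, so V_d = 35.0000 (exercise)
Node 0 (S = 75): continuation = e^(−0.08)·[0.5151·6.2671 + 0.4849·35.0000] = 18.6475; exercise value = 20.0000 > continuation, so V_0 = 20.0000 (exercise)

€20.00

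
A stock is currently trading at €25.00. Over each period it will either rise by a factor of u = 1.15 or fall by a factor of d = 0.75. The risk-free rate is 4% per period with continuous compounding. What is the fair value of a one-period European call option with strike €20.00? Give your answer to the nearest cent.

€6.11

Risk-neutral probability p = (e^0.04 − 0.75)/(1.15 − 0.75) = 0.2908/0.4000 = 0.7270
Terminal stock prices: S_u = 28.75, S_d = 18.75
Terminal payoffs (S − K): max(8.75, 0) = 8.75, max(-1.25, 0) = 0
Node 0 (S = 25): V_0 = e^(−0.04)·[0.7270·8.7500 + 0.2730·0.0000] = 6.1120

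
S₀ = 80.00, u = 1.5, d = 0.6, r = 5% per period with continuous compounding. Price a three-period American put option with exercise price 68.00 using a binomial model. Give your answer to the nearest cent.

14.14

Risk-neutral probability p = (e^0.05 − 0.6)/(1.5 − 0.6) = 0.4513/0.9000 = 0.5014
Terminal stock prices: S_uuu = 270, S_uud = 108, S_udd = 43.2, S_ddd = 17.28
Terminal payoffs (K − S): max(-202, 0) = 0, max(-40, 0) = 0, max(24.8, 0) = 24.8, max(50.72, 0) = 50.72
Node uu (S = 180): continuation = e^(−0.05)·[0.5014·0.0000 + 0.4986·0.0000] = 0.0000; exercise value = 0.0000 ≤ continuation, so V_uu = 0.0000
Node ud (S = 72): continuation = e^(−0.05)·[0.5014·0.0000 + 0.4986·24.8000] = 11.7619; exercise value = 0.0000 ≤ continuation, so V_ud = 11.7619
Node dd (S = 28.8): continuation = e^(−0.05)·[0.5014·24.8000 + 0.4986·50.7200] = 35.8836; exercise value = 39.2000 > continuation, so V_dd = 39.2000 (exercise)
Node u (S = 120): continuation = e^(−0.05)·[0.5014·0.0000 + 0.4986·11.7619] = 5.5783; exercise value = 0.0000 ≤ continuation, so V_u = 5.5783
Node d (S = 48): continuation = e^(−0.05)·[0.5014·11.7619 + 0.4986·39.2000] = 24.2014; exercise value = 20.0000 ≤ continuation, so V_d = 24.2014
Node 0 (S = 80): continuation = e^(−0.05)·[0.5014·5.5783 + 0.4986·24.2014] = 14.1387; exercise value = 0.0000 ≤ continuation, so V_0 = 14.1387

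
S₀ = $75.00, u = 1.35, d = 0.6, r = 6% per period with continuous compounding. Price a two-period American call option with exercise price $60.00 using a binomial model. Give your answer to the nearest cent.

Risk-neutral probability p = (e^0.06 − 0.6)/(1.35 − 0.6) = 0.4618/0.7500 = 0.6158
Terminal stock prices: S_uu = 136.7, S_ud = 60.75, S_dd = 27
Terminal payoffs (S − K): max(76.69, 0) = 76.69, max(0.75, 0) = 0.75, max(-33, 0) = 0
Node u (S = 101.2): continuation = e^(−0.06)·[0.6158·76.6875 + 0.3842·0.7500] = 44.7441; exercise value = 41.2500 ≤ continuation, so V_u = 44.7441
Node d (S = 45): continuation = e^(−0.06)·[0.6158·0.7500 + 0.3842·0.0000] = 0.4349; exercise value = 0.0000 ≤ continuation, so V_d = 0.4349
Node 0 (S = 75): continuation = e^(−0.06)·[0.6158·44.7441 + 0.3842·0.4349] = 26.1055; exercise value = 15.0000 ≤ continuation, so V_0 = 26.1055

$26.11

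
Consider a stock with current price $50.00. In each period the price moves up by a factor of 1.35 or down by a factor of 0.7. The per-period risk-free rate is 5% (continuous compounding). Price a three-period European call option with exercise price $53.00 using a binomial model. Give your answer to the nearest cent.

Risk-neutral probability p = (e^0.05 − 0.7)/(1.35 − 0.7) = 0.3513/0.6500 = 0.5404
Terminal stock prices: S_uuu = 123, S_uud = 63.79, S_udd = 33.07, S_ddd = 17.15
Terminal payoffs (S − K): max(70.02, 0) = 70.02, max(10.79, 0) = 10.79, max(-19.93, 0) = 0, max(-35.85, 0) = 0
Node uu (S = 91.13): V_uu = e^(−0.05)·[0.5404·70.0188 + 0.4596·10.7875] = 40.7098
Node ud (S = 47.25): V_ud = e^(−0.05)·[0.5404·10.7875 + 0.4596·0.0000] = 5.5454
Node dd (S = 24.5): V_dd = e^(−0.05)·[0.5404·0.0000 + 0.4596·0.0000] = 0.0000
Node u (S = 67.5): V_u = e^(−0.05)·[0.5404·40.7098 + 0.4596·5.5454] = 23.3516
Node d (S = 35): V_d = e^(−0.05)·[0.5404·5.5454 + 0.4596·0.0000] = 2.8507
Node 0 (S = 50): V_0 = e^(−0.05)·[0.5404·23.3516 + 0.4596·2.8507] = 13.2504

$13.25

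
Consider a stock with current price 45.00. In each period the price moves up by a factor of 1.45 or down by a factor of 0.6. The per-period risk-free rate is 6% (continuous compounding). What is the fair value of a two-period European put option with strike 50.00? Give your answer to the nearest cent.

11.03

Risk-neutral probability p = (e^0.06 − 0.6)/(1.45 − 0.6) = 0.4618/0.8500 = 0.5433
Terminal stock prices: S_uu = 94.61, S_ud = 39.15, S_dd = 16.2
Terminal payoffs (K − S): max(-44.61, 0) = 0, max(10.85, 0) = 10.85, max(33.8, 0) = 33.8
Node u (S = 65.25): V_u = e^(−0.06)·[0.5433·0.0000 + 0.4567·10.8500] = 4.6662
Node d (S = 27): V_d = e^(−0.06)·[0.5433·10.8500 + 0.4567·33.8000] = 20.0882
Node 0 (S = 45): V_0 = e^(−0.06)·[0.5433·4.6662 + 0.4567·20.0882] = 11.0270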